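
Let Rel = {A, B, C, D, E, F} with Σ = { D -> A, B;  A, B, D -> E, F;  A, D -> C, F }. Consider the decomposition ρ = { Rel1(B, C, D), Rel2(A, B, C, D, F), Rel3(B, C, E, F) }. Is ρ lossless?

No

Chase test. Columns are A, B, C, D, E, F; row i has aⱼ where attribute j ∈ Reli, else bᵢⱼ.
Initial tableau (one row per fragment):
  row 1: b11 a2 a3 a4 b15 b16
  row 2: a1 a2 a3 a4 b25 a6
  row 3: b31 a2 a3 b34 a5 a6
Rows 1 and 2 agree on D; apply D→A, B and equate their A, B entries.
Rows 1 and 2 agree on A, B, D; apply A, B, D→E, F and equate their E, F entries.
No row becomes fully distinguished — the join is lossy.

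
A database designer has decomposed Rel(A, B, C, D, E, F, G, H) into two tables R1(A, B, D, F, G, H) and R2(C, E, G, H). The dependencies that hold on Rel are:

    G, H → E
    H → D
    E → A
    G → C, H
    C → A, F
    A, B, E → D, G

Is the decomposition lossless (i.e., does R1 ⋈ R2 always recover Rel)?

Common attributes: R1 ∩ R2 = {G, H}.
Closure of {G, H}: G, H → E applies, adding E; H → D applies, adding D; E → A applies, adding A; G → C, H applies, adding C; C → A, F applies, adding F. So (G, H)⁺ = {A, C, D, E, F, G, H}.
This closure contains every attribute of R2, so R1 ∩ R2 → R2. The join is lossless.

Yes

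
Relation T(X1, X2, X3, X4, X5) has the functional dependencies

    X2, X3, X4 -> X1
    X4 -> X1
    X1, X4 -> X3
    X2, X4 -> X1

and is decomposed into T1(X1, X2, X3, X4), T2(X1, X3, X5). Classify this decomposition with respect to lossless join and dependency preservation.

lossy but dependency-preserving

Lossless test: (X1, X3)⁺ = {X1, X3}, which is a superkey of neither fragment — lossy.
Dependency preservation: every FD's attributes lie within a single fragment, so each can be enforced locally — preserved.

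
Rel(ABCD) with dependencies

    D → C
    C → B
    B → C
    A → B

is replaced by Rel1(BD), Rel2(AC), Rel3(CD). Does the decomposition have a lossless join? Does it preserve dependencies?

Lossless test (chase): Rows 1 and 3 agree on D; apply D→C and equate their C entries. Rows 1 and 2 agree on C; apply C→B and equate their B entries. Rows 1 and 3 agree on C; apply C→B and equate their B entries. No row becomes fully distinguished — the join is lossy.
Dependency preservation: the restricted closure of {C} across the fragments never reaches {B}, so C → B cannot be enforced without a join — not preserved.

lossy and not dependency-preserving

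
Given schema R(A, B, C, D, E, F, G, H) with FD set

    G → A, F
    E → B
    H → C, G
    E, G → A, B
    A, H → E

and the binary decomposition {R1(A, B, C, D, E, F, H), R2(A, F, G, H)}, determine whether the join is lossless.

Common attributes: R1 ∩ R2 = {A, F, H}.
Closure of {A, F, H}: H → C, G applies, adding C, G; A, H → E applies, adding E; E → B applies, adding B. So (A, F, H)⁺ = {A, B, C, E, F, G, H}.
This closure contains every attribute of R2, so R1 ∩ R2 → R2. The join is lossless.

Yes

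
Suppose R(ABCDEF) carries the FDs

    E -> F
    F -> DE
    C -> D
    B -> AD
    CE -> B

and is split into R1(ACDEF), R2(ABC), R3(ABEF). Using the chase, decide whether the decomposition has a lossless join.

No

Chase test. Columns are ABCDEF; row i has aⱼ where attribute j ∈ Ri, else bᵢⱼ.
Initial tableau (one row per fragment):
  row 1: a1 b12 a3 a4 a5 a6
  row 2: a1 a2 a3 b24 b25 b26
  row 3: a1 a2 b33 b34 a5 a6
Rows 1 and 3 agree on F; apply F→DE and equate their DE entries.
Rows 1 and 2 agree on C; apply C→D and equate their D entries.
No row becomes fully distinguished — the join is lossy.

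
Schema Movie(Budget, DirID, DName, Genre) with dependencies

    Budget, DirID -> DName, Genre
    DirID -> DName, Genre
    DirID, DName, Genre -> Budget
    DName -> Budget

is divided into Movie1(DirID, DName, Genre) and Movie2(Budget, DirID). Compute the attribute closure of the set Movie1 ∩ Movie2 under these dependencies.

Movie1 ∩ Movie2 = {DirID}.
DirID → DName, Genre applies, adding DName, Genre
DirID, DName, Genre → Budget applies, adding Budget
Closure: {Budget, DirID, DName, Genre}.

Budget, DirID, DName, Genre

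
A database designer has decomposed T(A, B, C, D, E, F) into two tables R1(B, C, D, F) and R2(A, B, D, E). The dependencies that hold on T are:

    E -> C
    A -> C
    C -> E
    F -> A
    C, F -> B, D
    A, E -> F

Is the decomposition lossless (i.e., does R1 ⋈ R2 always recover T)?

Common attributes: R1 ∩ R2 = {B, D}.
No dependency enlarges {B, D}, so (B, D)⁺ = {B, D}.
The closure contains neither all of R1 = {B, C, D, F} nor all of R2 = {A, B, D, E}, so the common attributes are not a superkey of either fragment. The join is lossy.

No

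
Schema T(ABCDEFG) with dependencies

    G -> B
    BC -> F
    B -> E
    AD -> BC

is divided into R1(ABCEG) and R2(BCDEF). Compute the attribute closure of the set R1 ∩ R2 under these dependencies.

BCEF

R1 ∩ R2 = {BCE}.
BC → F applies, adding F
Closure: {BCEF}.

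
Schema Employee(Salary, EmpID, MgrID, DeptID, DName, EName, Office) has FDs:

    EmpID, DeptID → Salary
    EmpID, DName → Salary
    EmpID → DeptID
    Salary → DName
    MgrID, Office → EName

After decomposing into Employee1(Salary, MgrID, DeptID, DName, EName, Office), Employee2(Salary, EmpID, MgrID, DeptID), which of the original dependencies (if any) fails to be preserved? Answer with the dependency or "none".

EmpID, DeptID → Salary lies within Employee2.
EmpID, DName → Salary: restricted closure across fragments reaches Salary.
EmpID → DeptID lies within Employee2.
Salary → DName lies within Employee1.
MgrID, Office → EName lies within Employee1.
Every dependency is enforceable on the fragments, so the decomposition is dependency-preserving.

none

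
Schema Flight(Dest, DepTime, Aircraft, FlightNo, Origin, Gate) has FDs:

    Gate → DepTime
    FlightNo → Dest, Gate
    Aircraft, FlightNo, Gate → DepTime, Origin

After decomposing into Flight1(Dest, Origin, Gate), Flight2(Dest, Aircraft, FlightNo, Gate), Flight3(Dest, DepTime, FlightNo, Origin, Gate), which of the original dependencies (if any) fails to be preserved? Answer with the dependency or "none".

Aircraft, FlightNo, Gate → DepTime, Origin

Check Aircraft, FlightNo, Gate → DepTime, Origin: no single fragment contains all of {DepTime, Aircraft, FlightNo, Origin, Gate}, and the restricted closure of {Aircraft, FlightNo, Gate} across the fragments never reaches {DepTime, Origin}.
Gate → DepTime is preserved.
FlightNo → Dest, Gate is preserved.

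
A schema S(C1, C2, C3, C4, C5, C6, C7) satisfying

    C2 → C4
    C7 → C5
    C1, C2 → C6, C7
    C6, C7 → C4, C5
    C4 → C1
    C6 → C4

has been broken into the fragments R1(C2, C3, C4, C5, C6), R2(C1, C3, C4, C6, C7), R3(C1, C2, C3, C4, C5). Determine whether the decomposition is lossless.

No

Chase test. Columns are C1, C2, C3, C4, C5, C6, C7; row i has aⱼ where attribute j ∈ Ri, else bᵢⱼ.
Initial tableau (one row per fragment):
  row 1: b11 a2 a3 a4 a5 a6 b17
  row 2: a1 b22 a3 a4 b25 a6 a7
  row 3: a1 a2 a3 a4 a5 b36 b37
Rows 1 and 2 agree on C4; apply C4→C1 and equate their C1 entries.
Rows 1 and 3 agree on C1, C2; apply C1, C2→C6, C7 and equate their C6, C7 entries.
No row becomes fully distinguished — the join is lossy.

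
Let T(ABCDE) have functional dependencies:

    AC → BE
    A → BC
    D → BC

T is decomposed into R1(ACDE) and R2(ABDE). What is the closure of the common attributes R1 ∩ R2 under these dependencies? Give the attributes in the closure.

R1 ∩ R2 = {ADE}.
A → BC applies, adding BC
Closure: {ABCDE}.

ABCDE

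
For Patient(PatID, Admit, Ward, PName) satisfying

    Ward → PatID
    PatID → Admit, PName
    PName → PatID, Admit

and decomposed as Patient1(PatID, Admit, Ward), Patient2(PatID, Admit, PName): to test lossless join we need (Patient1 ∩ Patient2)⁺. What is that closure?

Patient1 ∩ Patient2 = {PatID, Admit}.
PatID → Admit, PName applies, adding PName
Closure: {PatID, Admit, PName}.

PatID, Admit, PName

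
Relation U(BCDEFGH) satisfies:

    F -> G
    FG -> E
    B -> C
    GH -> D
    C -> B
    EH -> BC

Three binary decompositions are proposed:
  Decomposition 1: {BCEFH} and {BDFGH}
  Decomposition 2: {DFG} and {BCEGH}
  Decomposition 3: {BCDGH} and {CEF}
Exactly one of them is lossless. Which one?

Decomposition 1: common = {BFH}, closure = {BCDEFGH} → lossless.
Decomposition 2: common = {G}, closure = {G} → lossy.
Decomposition 3: common = {C}, closure = {BC} → lossy.

Decomposition 1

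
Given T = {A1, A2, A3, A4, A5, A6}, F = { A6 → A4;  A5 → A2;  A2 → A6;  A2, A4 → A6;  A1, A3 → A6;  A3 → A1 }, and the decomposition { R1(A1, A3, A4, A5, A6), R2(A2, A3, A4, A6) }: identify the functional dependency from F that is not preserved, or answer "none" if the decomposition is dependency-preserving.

Check A5 → A2: no single fragment contains all of {A2, A5}, and the restricted closure of {A5} across the fragments never reaches {A2}.
A6 → A4 is preserved.
A2 → A6 is preserved.
A2, A4 → A6 is preserved.
A1, A3 → A6 is preserved.
A3 → A1 is preserved.

A5 → A2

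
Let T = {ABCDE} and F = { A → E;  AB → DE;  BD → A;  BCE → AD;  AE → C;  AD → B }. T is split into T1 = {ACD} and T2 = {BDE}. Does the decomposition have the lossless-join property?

No

Common attributes: T1 ∩ T2 = {D}.
No dependency enlarges {D}, so (D)⁺ = {D}.
The closure contains neither all of T1 = {ACD} nor all of T2 = {BDE}, so the common attributes are not a superkey of either fragment. The join is lossy.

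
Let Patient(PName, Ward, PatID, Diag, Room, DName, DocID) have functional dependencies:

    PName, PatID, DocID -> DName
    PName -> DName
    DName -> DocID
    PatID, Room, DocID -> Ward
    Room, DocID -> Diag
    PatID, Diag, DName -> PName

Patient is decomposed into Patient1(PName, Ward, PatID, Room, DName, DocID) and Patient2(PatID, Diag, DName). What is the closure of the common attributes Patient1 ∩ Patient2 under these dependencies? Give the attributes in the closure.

Patient1 ∩ Patient2 = {PatID, DName}.
DName → DocID applies, adding DocID
Closure: {PatID, DName, DocID}.

PatID, DName, DocID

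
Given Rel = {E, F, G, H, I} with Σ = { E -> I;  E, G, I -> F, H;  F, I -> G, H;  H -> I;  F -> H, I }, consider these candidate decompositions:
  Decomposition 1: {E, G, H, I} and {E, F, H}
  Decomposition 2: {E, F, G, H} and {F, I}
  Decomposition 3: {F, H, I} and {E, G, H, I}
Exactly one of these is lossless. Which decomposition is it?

Decomposition 2

Decomposition 1: common = {E, H}, closure = {E, H, I} → lossy.
Decomposition 2: common = {F}, closure = {F, G, H, I} → lossless.
Decomposition 3: common = {H, I}, closure = {H, I} → lossy.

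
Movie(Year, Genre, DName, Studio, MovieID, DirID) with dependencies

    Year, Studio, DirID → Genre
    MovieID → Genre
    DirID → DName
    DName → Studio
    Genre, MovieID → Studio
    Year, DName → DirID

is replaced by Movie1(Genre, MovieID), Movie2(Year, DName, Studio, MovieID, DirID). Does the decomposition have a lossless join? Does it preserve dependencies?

lossless but not dependency-preserving

Lossless test: (MovieID)⁺ = {Genre, Studio, MovieID}, which contains all of one fragment — lossless.
Dependency preservation: the restricted closure of {Year, Studio, DirID} across the fragments never reaches {Genre}, so Year, Studio, DirID → Genre cannot be enforced without a join — not preserved.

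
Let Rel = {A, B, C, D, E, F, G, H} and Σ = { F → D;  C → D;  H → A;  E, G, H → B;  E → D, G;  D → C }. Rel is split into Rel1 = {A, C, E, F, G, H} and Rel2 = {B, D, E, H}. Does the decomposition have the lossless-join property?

Common attributes: Rel1 ∩ Rel2 = {E, H}.
Closure of {E, H}: H → A applies, adding A; E → D, G applies, adding D, G; D → C applies, adding C; E, G, H → B applies, adding B. So (E, H)⁺ = {A, B, C, D, E, G, H}.
This closure contains every attribute of Rel2, so Rel1 ∩ Rel2 → Rel2. The join is lossless.

Yes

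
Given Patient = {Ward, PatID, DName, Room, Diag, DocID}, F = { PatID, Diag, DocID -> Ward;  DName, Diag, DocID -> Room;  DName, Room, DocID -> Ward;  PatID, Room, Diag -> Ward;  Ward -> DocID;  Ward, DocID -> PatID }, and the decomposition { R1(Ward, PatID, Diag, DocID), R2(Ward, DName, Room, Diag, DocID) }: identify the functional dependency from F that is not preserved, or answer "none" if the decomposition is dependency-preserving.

PatID, Room, Diag -> Ward

Check PatID, Room, Diag → Ward: no single fragment contains all of {Ward, PatID, Room, Diag}, and the restricted closure of {PatID, Room, Diag} across the fragments never reaches {Ward}.
PatID, Diag, DocID → Ward is preserved.
DName, Diag, DocID → Room is preserved.
DName, Room, DocID → Ward is preserved.
Ward → DocID is preserved.
Ward, DocID → PatID is preserved.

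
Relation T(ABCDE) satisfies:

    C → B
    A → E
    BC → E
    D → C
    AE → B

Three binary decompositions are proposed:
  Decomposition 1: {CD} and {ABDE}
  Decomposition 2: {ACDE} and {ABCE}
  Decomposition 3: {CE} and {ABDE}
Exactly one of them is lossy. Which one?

Decomposition 1: common = {D}, closure = {BCDE} → lossless.
Decomposition 2: common = {ACE}, closure = {ABCE} → lossless.
Decomposition 3: common = {E}, closure = {E} → lossy.

Decomposition 3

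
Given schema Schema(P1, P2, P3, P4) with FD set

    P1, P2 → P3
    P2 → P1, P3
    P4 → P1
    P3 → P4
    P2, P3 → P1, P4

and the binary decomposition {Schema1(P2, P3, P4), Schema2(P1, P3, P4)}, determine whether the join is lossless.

Common attributes: Schema1 ∩ Schema2 = {P3, P4}.
Closure of {P3, P4}: P4 → P1 applies, adding P1. So (P3, P4)⁺ = {P1, P3, P4}.
This closure contains every attribute of Schema2, so Schema1 ∩ Schema2 → Schema2. The join is lossless.

Yes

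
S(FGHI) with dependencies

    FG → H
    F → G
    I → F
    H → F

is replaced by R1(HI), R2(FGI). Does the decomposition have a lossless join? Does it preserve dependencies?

Lossless test: (I)⁺ = {FGHI}, which contains all of one fragment — lossless.
Dependency preservation: the restricted closure of {FG} across the fragments never reaches {H}, so FG → H cannot be enforced without a join — not preserved.

lossless but not dependency-preserving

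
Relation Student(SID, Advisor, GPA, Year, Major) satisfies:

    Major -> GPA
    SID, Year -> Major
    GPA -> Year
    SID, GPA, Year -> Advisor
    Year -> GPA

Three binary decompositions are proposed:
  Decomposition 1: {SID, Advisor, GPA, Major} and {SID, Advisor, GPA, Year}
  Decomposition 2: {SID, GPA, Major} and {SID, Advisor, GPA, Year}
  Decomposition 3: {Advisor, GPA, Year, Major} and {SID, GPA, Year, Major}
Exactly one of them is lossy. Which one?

Decomposition 1: common = {SID, Advisor, GPA}, closure = {SID, Advisor, GPA, Year, Major} → lossless.
Decomposition 2: common = {SID, GPA}, closure = {SID, Advisor, GPA, Year, Major} → lossless.
Decomposition 3: common = {GPA, Year, Major}, closure = {GPA, Year, Major} → lossy.

Decomposition 3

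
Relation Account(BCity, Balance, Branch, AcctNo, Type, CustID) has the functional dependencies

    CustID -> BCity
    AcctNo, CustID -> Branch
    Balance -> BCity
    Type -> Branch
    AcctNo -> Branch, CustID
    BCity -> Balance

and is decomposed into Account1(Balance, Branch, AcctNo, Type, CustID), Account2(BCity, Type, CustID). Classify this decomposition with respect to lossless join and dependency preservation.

Lossless test: (Type, CustID)⁺ = {BCity, Balance, Branch, Type, CustID}, which contains all of one fragment — lossless.
Dependency preservation: the restricted closure of {Balance} across the fragments never reaches {BCity}, so Balance → BCity cannot be enforced without a join — not preserved.

lossless but not dependency-preserving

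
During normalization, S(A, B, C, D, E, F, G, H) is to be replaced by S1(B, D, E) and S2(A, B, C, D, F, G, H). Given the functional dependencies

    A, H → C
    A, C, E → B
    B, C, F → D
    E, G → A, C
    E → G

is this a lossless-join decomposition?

Common attributes: S1 ∩ S2 = {B, D}.
No dependency enlarges {B, D}, so (B, D)⁺ = {B, D}.
The closure contains neither all of S1 = {B, D, E} nor all of S2 = {A, B, C, D, F, G, H}, so the common attributes are not a superkey of either fragment. The join is lossy.

No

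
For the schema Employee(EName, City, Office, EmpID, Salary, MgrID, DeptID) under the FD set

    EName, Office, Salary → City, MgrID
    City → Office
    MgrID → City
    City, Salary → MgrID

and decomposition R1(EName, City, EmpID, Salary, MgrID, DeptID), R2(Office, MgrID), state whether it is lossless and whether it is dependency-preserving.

Lossless test: (MgrID)⁺ = {City, Office, MgrID}, which contains all of one fragment — lossless.
Dependency preservation: the restricted closure of {EName, Office, Salary} across the fragments never reaches {City, MgrID}, so EName, Office, Salary → City, MgrID cannot be enforced without a join — not preserved.

lossless but not dependency-preserving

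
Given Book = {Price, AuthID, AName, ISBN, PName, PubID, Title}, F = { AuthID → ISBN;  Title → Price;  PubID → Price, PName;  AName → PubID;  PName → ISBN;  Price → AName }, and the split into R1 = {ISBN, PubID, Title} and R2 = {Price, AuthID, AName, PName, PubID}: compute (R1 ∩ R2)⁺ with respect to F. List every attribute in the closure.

R1 ∩ R2 = {PubID}.
PubID → Price, PName applies, adding Price, PName
PName → ISBN applies, adding ISBN
Price → AName applies, adding AName
Closure: {Price, AName, ISBN, PName, PubID}.

Price, AName, ISBN, PName, PubID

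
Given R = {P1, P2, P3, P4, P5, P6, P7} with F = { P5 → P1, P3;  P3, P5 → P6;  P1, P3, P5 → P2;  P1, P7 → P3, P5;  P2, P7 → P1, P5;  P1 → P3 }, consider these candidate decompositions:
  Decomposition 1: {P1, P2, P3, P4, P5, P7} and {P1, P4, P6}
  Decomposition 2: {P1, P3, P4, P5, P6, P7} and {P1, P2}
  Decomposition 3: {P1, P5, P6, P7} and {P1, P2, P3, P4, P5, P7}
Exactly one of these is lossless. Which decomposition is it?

Decomposition 3

Decomposition 1: common = {P1, P4}, closure = {P1, P3, P4} → lossy.
Decomposition 2: common = {P1}, closure = {P1, P3} → lossy.
Decomposition 3: common = {P1, P5, P7}, closure = {P1, P2, P3, P5, P6, P7} → lossless.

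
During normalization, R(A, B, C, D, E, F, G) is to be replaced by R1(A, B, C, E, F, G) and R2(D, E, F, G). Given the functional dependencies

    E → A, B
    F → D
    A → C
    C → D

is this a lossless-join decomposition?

Common attributes: R1 ∩ R2 = {E, F, G}.
Closure of {E, F, G}: E → A, B applies, adding A, B; F → D applies, adding D; A → C applies, adding C. So (E, F, G)⁺ = {A, B, C, D, E, F, G}.
This closure contains every attribute of R1, so R1 ∩ R2 → R1. The join is lossless.

Yes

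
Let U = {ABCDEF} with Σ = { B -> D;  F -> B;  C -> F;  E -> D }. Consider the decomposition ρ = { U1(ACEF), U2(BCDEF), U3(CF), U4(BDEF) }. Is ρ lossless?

Chase test. Columns are ABCDEF; row i has aⱼ where attribute j ∈ Ui, else bᵢⱼ.
Initial tableau (one row per fragment):
  row 1: a1 b12 a3 b14 a5 a6
  row 2: b21 a2 a3 a4 a5 a6
  row 3: b31 b32 a3 b34 b35 a6
  row 4: b41 a2 b43 a4 a5 a6
Rows 1 and 2 agree on F; apply F→B and equate their B entries.
Rows 1 and 3 agree on F; apply F→B and equate their B entries.
Rows 1 and 2 agree on E; apply E→D and equate their D entries.
Rows 1 and 3 agree on B; apply B→D and equate their D entries.
Row 1 is now all distinguished symbols — the join is lossless.

Yes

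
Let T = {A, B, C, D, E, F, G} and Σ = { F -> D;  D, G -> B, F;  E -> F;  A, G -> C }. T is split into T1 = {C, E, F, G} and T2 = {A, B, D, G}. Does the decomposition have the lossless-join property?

Common attributes: T1 ∩ T2 = {G}.
No dependency enlarges {G}, so (G)⁺ = {G}.
The closure contains neither all of T1 = {C, E, F, G} nor all of T2 = {A, B, D, G}, so the common attributes are not a superkey of either fragment. The join is lossy.

No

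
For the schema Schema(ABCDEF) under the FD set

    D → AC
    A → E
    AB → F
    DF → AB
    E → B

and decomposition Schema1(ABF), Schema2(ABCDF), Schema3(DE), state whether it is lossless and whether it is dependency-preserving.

lossless but not dependency-preserving

Lossless test (chase): Rows 2 and 3 agree on D; apply D→AC and equate their AC entries. Rows 1 and 2 agree on A; apply A→E and equate their E entries. Rows 1 and 3 agree on A; apply A→E and equate their E entries. Rows 1 and 3 agree on E; apply E→B and equate their B entries. Rows 1 and 3 agree on AB; apply AB→F and equate their F entries. Row 2 is now all distinguished symbols — the join is lossless.
Dependency preservation: the restricted closure of {A} across the fragments never reaches {E}, so A → E cannot be enforced without a join — not preserved.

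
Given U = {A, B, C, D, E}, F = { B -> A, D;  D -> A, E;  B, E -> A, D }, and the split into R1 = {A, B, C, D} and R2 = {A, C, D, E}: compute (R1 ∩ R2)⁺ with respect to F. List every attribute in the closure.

R1 ∩ R2 = {A, C, D}.
D → A, E applies, adding E
Closure: {A, C, D, E}.

A, C, D, E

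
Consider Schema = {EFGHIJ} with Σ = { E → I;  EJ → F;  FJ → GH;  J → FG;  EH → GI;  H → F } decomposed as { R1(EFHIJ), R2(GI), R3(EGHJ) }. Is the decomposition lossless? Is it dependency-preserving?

Lossless test (chase): Rows 1 and 3 agree on E; apply E→I and equate their I entries. Rows 1 and 3 agree on EJ; apply EJ→F and equate their F entries. Rows 1 and 3 agree on FJ; apply FJ→GH and equate their GH entries. Row 1 is now all distinguished symbols — the join is lossless.
Dependency preservation: FJ → GH; J → FG; EH → GI are not contained in any single fragment, but the restricted closure of each left-hand side across the fragments still reaches the right-hand side; the remaining FDs each lie inside some fragment. All dependencies are preserved.

lossless and dependency-preserving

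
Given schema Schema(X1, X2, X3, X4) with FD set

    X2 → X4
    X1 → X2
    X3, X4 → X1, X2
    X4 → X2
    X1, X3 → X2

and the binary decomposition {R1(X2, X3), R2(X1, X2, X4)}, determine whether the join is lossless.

Common attributes: R1 ∩ R2 = {X2}.
Closure of {X2}: X2 → X4 applies, adding X4. So (X2)⁺ = {X2, X4}.
The closure contains neither all of R1 = {X2, X3} nor all of R2 = {X1, X2, X4}, so the common attributes are not a superkey of either fragment. The join is lossy.

No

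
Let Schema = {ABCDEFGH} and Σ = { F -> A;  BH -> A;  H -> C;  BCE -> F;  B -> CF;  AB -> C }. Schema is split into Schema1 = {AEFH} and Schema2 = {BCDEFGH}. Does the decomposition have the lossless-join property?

Common attributes: Schema1 ∩ Schema2 = {EFH}.
Closure of {EFH}: F → A applies, adding A; H → C applies, adding C. So (EFH)⁺ = {ACEFH}.
This closure contains every attribute of Schema1, so Schema1 ∩ Schema2 → Schema1. The join is lossless.

Yes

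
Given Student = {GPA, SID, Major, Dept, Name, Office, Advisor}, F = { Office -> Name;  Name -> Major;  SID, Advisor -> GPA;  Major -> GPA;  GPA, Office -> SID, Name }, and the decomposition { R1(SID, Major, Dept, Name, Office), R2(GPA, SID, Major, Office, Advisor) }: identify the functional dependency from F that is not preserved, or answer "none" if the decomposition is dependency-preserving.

Office → Name lies within R1.
Name → Major lies within R1.
SID, Advisor → GPA lies within R2.
Major → GPA lies within R2.
GPA, Office → SID, Name: restricted closure across fragments reaches SID, Name.
Every dependency is enforceable on the fragments, so the decomposition is dependency-preserving.

none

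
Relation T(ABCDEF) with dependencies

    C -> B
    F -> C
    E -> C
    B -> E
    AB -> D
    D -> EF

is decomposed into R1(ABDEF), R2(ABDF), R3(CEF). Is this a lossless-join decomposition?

Chase test. Columns are ABCDEF; row i has aⱼ where attribute j ∈ Ri, else bᵢⱼ.
Initial tableau (one row per fragment):
  row 1: a1 a2 b13 a4 a5 a6
  row 2: a1 a2 b23 a4 b25 a6
  row 3: b31 b32 a3 b34 a5 a6
Rows 1 and 2 agree on F; apply F→C and equate their C entries.
Rows 1 and 3 agree on F; apply F→C and equate their C entries.
Rows 1 and 2 agree on B; apply B→E and equate their E entries.
Rows 1 and 3 agree on C; apply C→B and equate their B entries.
Row 1 is now all distinguished symbols — the join is lossless.

Yes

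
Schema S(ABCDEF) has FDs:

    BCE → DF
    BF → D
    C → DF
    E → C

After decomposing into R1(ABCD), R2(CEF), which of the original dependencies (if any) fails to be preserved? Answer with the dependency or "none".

Check BF → D: no single fragment contains all of {BDF}, and the restricted closure of {BF} across the fragments never reaches {D}.
BCE → DF is preserved.
C → DF is preserved.
E → C is preserved.

BF → D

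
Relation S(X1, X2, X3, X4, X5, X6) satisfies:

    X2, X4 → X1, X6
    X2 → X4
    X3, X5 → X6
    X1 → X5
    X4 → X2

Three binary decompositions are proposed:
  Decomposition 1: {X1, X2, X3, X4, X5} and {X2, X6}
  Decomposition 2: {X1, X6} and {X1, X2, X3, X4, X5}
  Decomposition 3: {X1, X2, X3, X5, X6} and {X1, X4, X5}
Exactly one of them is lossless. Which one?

Decomposition 1

Decomposition 1: common = {X2}, closure = {X1, X2, X4, X5, X6} → lossless.
Decomposition 2: common = {X1}, closure = {X1, X5} → lossy.
Decomposition 3: common = {X1, X5}, closure = {X1, X5} → lossy.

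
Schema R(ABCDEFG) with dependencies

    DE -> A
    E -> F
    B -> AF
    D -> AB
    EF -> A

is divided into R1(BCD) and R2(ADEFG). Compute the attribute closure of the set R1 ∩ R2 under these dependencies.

ABDF

R1 ∩ R2 = {D}.
D → AB applies, adding AB
B → AF applies, adding F
Closure: {ABDF}.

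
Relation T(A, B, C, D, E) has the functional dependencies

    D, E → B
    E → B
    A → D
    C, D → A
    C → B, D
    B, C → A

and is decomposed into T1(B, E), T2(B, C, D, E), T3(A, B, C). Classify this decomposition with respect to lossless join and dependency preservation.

lossless but not dependency-preserving

Lossless test (chase): Rows 2 and 3 agree on C; apply C→B, D and equate their B, D entries. Rows 2 and 3 agree on B, C; apply B, C→A and equate their A entries. Row 2 is now all distinguished symbols — the join is lossless.
Dependency preservation: the restricted closure of {A} across the fragments never reaches {D}, so A → D cannot be enforced without a join — not preserved.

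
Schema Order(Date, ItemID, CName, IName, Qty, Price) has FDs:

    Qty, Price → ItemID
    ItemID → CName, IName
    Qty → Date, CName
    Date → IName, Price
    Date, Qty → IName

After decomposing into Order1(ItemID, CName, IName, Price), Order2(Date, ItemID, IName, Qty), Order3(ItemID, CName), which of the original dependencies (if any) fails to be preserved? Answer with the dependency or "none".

Check Date → IName, Price: no single fragment contains all of {Date, IName, Price}, and the restricted closure of {Date} across the fragments never reaches {IName, Price}.
Qty, Price → ItemID is preserved.
ItemID → CName, IName is preserved.
Qty → Date, CName is preserved.
Date, Qty → IName is preserved.

Date → IName, Price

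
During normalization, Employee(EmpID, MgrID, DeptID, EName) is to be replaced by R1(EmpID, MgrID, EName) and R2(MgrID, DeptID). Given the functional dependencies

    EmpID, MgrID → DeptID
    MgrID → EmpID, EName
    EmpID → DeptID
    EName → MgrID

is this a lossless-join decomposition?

Common attributes: R1 ∩ R2 = {MgrID}.
Closure of {MgrID}: MgrID → EmpID, EName applies, adding EmpID, EName; EmpID → DeptID applies, adding DeptID. So (MgrID)⁺ = {EmpID, MgrID, DeptID, EName}.
This closure contains every attribute of R1, so R1 ∩ R2 → R1. The join is lossless.

Yes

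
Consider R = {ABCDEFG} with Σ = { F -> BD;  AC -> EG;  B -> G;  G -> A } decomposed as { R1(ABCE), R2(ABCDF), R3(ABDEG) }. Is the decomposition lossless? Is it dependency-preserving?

Lossless test (chase): Rows 1 and 2 agree on AC; apply AC→EG and equate their EG entries. Rows 1 and 3 agree on B; apply B→G and equate their G entries. Row 2 is now all distinguished symbols — the join is lossless.
Dependency preservation: the restricted closure of {AC} across the fragments never reaches {EG}, so AC → EG cannot be enforced without a join — not preserved.

lossless but not dependency-preserving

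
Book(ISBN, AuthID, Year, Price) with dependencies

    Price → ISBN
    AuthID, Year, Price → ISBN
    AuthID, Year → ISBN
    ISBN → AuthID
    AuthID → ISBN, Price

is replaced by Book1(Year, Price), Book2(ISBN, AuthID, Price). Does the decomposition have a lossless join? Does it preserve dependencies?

lossless and dependency-preserving

Lossless test: (Price)⁺ = {ISBN, AuthID, Price}, which contains all of one fragment — lossless.
Dependency preservation: AuthID, Year, Price → ISBN; AuthID, Year → ISBN are not contained in any single fragment, but the restricted closure of each left-hand side across the fragments still reaches the right-hand side; the remaining FDs each lie inside some fragment. All dependencies are preserved.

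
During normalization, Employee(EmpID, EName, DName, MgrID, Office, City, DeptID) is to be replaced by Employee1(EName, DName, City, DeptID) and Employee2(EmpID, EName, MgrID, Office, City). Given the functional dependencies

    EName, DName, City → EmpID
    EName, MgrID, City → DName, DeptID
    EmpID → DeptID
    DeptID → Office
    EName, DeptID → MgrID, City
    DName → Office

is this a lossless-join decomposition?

No

Common attributes: Employee1 ∩ Employee2 = {EName, City}.
No dependency enlarges {EName, City}, so (EName, City)⁺ = {EName, City}.
The closure contains neither all of Employee1 = {EName, DName, City, DeptID} nor all of Employee2 = {EmpID, EName, MgrID, Office, City}, so the common attributes are not a superkey of either fragment. The join is lossy.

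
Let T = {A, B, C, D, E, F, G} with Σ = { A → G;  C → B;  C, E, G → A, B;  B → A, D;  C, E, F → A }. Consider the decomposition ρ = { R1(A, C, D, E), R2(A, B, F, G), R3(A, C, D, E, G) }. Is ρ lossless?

No

Chase test. Columns are A, B, C, D, E, F, G; row i has aⱼ where attribute j ∈ Ri, else bᵢⱼ.
Initial tableau (one row per fragment):
  row 1: a1 b12 a3 a4 a5 b16 b17
  row 2: a1 a2 b23 b24 b25 a6 a7
  row 3: a1 b32 a3 a4 a5 b36 a7
Rows 1 and 2 agree on A; apply A→G and equate their G entries.
Rows 1 and 3 agree on C; apply C→B and equate their B entries.
No row becomes fully distinguished — the join is lossy.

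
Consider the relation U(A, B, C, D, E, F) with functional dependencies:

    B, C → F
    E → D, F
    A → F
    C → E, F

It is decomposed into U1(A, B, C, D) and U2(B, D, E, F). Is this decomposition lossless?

Common attributes: U1 ∩ U2 = {B, D}.
No dependency enlarges {B, D}, so (B, D)⁺ = {B, D}.
The closure contains neither all of U1 = {A, B, C, D} nor all of U2 = {B, D, E, F}, so the common attributes are not a superkey of either fragment. The join is lossy.

No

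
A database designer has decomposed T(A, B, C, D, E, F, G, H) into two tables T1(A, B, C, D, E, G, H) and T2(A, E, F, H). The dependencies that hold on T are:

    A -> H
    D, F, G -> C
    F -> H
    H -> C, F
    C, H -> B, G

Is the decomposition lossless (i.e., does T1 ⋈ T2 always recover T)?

Yes

Common attributes: T1 ∩ T2 = {A, E, H}.
Closure of {A, E, H}: H → C, F applies, adding C, F; C, H → B, G applies, adding B, G. So (A, E, H)⁺ = {A, B, C, E, F, G, H}.
This closure contains every attribute of T2, so T1 ∩ T2 → T2. The join is lossless.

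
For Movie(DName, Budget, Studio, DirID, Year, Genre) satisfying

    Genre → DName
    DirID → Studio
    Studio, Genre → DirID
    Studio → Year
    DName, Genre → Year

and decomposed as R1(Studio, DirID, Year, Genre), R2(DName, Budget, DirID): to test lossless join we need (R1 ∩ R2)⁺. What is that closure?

Studio, DirID, Year

R1 ∩ R2 = {DirID}.
DirID → Studio applies, adding Studio
Studio → Year applies, adding Year
Closure: {Studio, DirID, Year}.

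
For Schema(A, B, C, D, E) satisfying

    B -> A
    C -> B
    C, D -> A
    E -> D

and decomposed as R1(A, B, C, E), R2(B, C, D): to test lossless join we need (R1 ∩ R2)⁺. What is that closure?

R1 ∩ R2 = {B, C}.
B → A applies, adding A
Closure: {A, B, C}.

A, B, C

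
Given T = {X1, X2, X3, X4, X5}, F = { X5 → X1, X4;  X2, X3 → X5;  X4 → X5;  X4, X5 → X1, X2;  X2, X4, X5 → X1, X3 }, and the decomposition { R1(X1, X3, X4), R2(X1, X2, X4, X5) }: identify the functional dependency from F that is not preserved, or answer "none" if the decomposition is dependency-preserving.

X2, X3 → X5

Check X2, X3 → X5: no single fragment contains all of {X2, X3, X5}, and the restricted closure of {X2, X3} across the fragments never reaches {X5}.
X5 → X1, X4 is preserved.
X4 → X5 is preserved.
X4, X5 → X1, X2 is preserved.
X2, X4, X5 → X1, X3 is preserved.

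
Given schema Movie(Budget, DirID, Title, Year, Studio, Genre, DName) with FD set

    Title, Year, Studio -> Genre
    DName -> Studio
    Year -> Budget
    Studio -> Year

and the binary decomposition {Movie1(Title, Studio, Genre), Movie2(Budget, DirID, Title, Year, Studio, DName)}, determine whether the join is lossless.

Common attributes: Movie1 ∩ Movie2 = {Title, Studio}.
Closure of {Title, Studio}: Studio → Year applies, adding Year; Title, Year, Studio → Genre applies, adding Genre; Year → Budget applies, adding Budget. So (Title, Studio)⁺ = {Budget, Title, Year, Studio, Genre}.
This closure contains every attribute of Movie1, so Movie1 ∩ Movie2 → Movie1. The join is lossless.

Yes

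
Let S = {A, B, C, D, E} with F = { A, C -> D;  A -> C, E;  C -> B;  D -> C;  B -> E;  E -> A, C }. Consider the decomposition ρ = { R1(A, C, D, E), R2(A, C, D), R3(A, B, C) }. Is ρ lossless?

Yes

Chase test. Columns are A, B, C, D, E; row i has aⱼ where attribute j ∈ Ri, else bᵢⱼ.
Initial tableau (one row per fragment):
  row 1: a1 b12 a3 a4 a5
  row 2: a1 b22 a3 a4 b25
  row 3: a1 a2 a3 b34 b35
Rows 1 and 3 agree on A, C; apply A, C→D and equate their D entries.
Rows 1 and 2 agree on A; apply A→C, E and equate their C, E entries.
Rows 1 and 3 agree on A; apply A→C, E and equate their C, E entries.
Rows 1 and 2 agree on C; apply C→B and equate their B entries.
Rows 1 and 3 agree on C; apply C→B and equate their B entries.
Row 1 is now all distinguished symbols — the join is lossless.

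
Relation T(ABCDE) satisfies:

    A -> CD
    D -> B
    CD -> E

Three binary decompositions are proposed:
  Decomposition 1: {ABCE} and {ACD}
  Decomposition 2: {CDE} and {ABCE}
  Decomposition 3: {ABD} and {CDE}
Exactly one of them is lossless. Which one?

Decomposition 1: common = {AC}, closure = {ABCDE} → lossless.
Decomposition 2: common = {CE}, closure = {CE} → lossy.
Decomposition 3: common = {D}, closure = {BD} → lossy.

Decomposition 1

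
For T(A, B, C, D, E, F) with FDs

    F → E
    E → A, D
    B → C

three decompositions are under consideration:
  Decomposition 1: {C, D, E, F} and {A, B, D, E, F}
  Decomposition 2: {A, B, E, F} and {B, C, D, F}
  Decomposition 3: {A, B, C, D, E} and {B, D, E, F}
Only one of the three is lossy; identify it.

Decomposition 1: common = {D, E, F}, closure = {A, D, E, F} → lossy.
Decomposition 2: common = {B, F}, closure = {A, B, C, D, E, F} → lossless.
Decomposition 3: common = {B, D, E}, closure = {A, B, C, D, E} → lossless.

Decomposition 1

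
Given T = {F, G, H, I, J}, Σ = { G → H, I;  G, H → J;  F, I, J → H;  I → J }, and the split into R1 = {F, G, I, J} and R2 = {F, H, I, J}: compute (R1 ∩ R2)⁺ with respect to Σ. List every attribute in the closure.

F, H, I, J

R1 ∩ R2 = {F, I, J}.
F, I, J → H applies, adding H
Closure: {F, H, I, J}.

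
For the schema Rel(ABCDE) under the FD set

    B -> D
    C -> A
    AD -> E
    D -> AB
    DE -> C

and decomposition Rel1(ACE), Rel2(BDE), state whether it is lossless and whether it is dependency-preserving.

lossy and not dependency-preserving

Lossless test: (E)⁺ = {E}, which is a superkey of neither fragment — lossy.
Dependency preservation: the restricted closure of {D} across the fragments never reaches {AB}, so D → AB cannot be enforced without a join — not preserved.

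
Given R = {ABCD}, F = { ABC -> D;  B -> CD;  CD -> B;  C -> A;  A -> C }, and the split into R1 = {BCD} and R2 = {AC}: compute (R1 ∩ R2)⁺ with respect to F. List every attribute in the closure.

R1 ∩ R2 = {C}.
C → A applies, adding A
Closure: {AC}.

AC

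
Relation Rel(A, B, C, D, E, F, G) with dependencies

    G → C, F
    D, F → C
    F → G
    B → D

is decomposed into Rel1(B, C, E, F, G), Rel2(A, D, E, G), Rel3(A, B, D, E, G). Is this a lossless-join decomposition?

Yes

Chase test. Columns are A, B, C, D, E, F, G; row i has aⱼ where attribute j ∈ Reli, else bᵢⱼ.
Initial tableau (one row per fragment):
  row 1: b11 a2 a3 b14 a5 a6 a7
  row 2: a1 b22 b23 a4 a5 b26 a7
  row 3: a1 a2 b33 a4 a5 b36 a7
Rows 1 and 2 agree on G; apply G→C, F and equate their C, F entries.
Rows 1 and 3 agree on G; apply G→C, F and equate their C, F entries.
Rows 1 and 3 agree on B; apply B→D and equate their D entries.
Row 3 is now all distinguished symbols — the join is lossless.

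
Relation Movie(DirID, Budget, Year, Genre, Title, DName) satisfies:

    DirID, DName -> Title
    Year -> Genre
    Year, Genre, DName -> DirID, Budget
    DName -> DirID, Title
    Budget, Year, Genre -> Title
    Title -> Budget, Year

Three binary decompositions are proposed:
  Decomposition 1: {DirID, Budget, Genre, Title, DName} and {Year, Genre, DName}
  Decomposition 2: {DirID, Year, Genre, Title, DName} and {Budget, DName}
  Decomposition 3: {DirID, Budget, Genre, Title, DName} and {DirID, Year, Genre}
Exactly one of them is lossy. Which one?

Decomposition 1: common = {Genre, DName}, closure = {DirID, Budget, Year, Genre, Title, DName} → lossless.
Decomposition 2: common = {DName}, closure = {DirID, Budget, Year, Genre, Title, DName} → lossless.
Decomposition 3: common = {DirID, Genre}, closure = {DirID, Genre} → lossy.

Decomposition 3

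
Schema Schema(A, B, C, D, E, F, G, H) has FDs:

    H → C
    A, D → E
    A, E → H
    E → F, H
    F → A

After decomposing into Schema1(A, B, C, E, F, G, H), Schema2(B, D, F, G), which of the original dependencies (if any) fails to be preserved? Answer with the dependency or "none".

Check A, D → E: no single fragment contains all of {A, D, E}, and the restricted closure of {A, D} across the fragments never reaches {E}.
H → C is preserved.
A, E → H is preserved.
E → F, H is preserved.
F → A is preserved.

A, D → E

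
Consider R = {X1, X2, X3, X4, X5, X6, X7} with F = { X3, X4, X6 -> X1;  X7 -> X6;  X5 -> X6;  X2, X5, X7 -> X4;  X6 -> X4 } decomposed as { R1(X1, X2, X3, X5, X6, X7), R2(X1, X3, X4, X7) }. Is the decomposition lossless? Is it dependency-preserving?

lossless but not dependency-preserving

Lossless test: (X1, X3, X7)⁺ = {X1, X3, X4, X6, X7}, which contains all of one fragment — lossless.
Dependency preservation: the restricted closure of {X6} across the fragments never reaches {X4}, so X6 → X4 cannot be enforced without a join — not preserved.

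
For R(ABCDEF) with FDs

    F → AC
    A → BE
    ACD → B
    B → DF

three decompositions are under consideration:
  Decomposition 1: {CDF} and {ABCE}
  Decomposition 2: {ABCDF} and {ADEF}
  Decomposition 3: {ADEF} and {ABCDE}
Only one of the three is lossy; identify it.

Decomposition 1

Decomposition 1: common = {C}, closure = {C} → lossy.
Decomposition 2: common = {ADF}, closure = {ABCDEF} → lossless.
Decomposition 3: common = {ADE}, closure = {ABCDEF} → lossless.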